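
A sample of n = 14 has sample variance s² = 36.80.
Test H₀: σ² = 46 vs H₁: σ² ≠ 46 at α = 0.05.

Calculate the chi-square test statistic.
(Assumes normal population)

Answer: χ² = 10.4000, fail to reject H₀

Derivation:
df = n - 1 = 13
χ² = (n-1)s²/σ₀² = 13×36.80/46 = 10.4000
Critical values: χ²_{0.975,13} = 5.009, χ²_{0.025,13} = 24.736
Rejection region: χ² < 5.009 or χ² > 24.736
Decision: fail to reject H₀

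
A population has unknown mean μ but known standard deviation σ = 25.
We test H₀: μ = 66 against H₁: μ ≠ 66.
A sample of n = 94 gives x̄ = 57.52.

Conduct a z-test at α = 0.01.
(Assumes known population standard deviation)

Answer: z = -3.2886, reject H₀

Derivation:
Standard error: SE = σ/√n = 25/√94 = 2.5786
z-statistic: z = (x̄ - μ₀)/SE = (57.52 - 66)/2.5786 = -3.2886
Critical value: ±2.576
p-value = 0.0010
Decision: reject H₀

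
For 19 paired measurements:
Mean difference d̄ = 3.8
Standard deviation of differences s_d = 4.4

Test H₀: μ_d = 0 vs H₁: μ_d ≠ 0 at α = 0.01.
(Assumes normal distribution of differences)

Answer: t = 3.7646, reject H₀

Derivation:
df = n - 1 = 18
SE = s_d/√n = 4.4/√19 = 1.0094
t = d̄/SE = 3.8/1.0094 = 3.7646
Critical value: t_{0.005,18} = ±2.878
p-value ≈ 0.0014
Decision: reject H₀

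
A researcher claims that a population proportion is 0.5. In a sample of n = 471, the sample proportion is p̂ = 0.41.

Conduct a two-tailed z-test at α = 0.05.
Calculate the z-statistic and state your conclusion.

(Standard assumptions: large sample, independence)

H₀: p = 0.5, H₁: p ≠ 0.5
Standard error: SE = √(p₀(1-p₀)/n) = √(0.5×0.5/471) = 0.023039
z-statistic: z = (p̂ - p₀)/SE = (0.41 - 0.5)/0.023039 = -3.9064
Critical value: z_0.025 = ±1.960
p-value = 0.0001
Decision: reject H₀ at α = 0.05

Answer: z = -3.9064, reject H₀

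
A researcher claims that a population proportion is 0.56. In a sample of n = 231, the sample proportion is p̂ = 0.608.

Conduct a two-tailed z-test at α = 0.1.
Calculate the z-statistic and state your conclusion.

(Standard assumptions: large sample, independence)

Answer: z = 1.4697, fail to reject H₀

Derivation:
H₀: p = 0.56, H₁: p ≠ 0.56
Standard error: SE = √(p₀(1-p₀)/n) = √(0.56×0.44/231) = 0.032660
z-statistic: z = (p̂ - p₀)/SE = (0.608 - 0.56)/0.032660 = 1.4697
Critical value: z_0.05 = ±1.645
p-value = 0.1416
Decision: fail to reject H₀ at α = 0.1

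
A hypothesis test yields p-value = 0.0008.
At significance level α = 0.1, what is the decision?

Answer: reject H₀

Derivation:
Compare p-value to α:
0.0008 < 0.1
Decision: reject H₀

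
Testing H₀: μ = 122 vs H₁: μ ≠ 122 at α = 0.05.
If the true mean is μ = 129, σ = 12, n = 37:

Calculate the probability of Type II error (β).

SE = σ/√n = 12/√37 = 1.9728
Critical values: μ₀ ± z_0.025×SE = 122 ± 1.960×1.9728
Acceptance region: (118.1333, 125.8667)
Under H₁ (μ = 129): z_high = (125.8667 - 129)/1.9728 = -1.5883, z_low = (118.1333 - 129)/1.9728 = -5.5083
β = P(not reject | H₁) = Φ(-1.5883) - Φ(-5.5083) ≈ 0.0561

Answer: β ≈ 0.0561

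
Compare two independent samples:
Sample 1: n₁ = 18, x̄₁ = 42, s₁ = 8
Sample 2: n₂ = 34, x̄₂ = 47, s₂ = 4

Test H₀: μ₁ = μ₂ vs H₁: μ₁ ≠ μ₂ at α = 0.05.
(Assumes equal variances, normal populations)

Answer: t = -3.0171, reject H₀

Derivation:
Pooled variance: s²_p = [17×8² + 33×4²]/(50) = 32.3200
s_p = 5.6851
SE = s_p×√(1/n₁ + 1/n₂) = 5.6851×√(1/18 + 1/34) = 1.6572
t = (x̄₁ - x̄₂)/SE = (42 - 47)/1.6572 = -3.0171
df = 50, t-critical = ±2.009
Decision: reject H₀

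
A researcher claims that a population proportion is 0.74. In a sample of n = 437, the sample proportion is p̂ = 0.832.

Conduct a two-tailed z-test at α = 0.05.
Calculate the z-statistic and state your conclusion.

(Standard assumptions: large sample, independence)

H₀: p = 0.74, H₁: p ≠ 0.74
Standard error: SE = √(p₀(1-p₀)/n) = √(0.74×0.26/437) = 0.020983
z-statistic: z = (p̂ - p₀)/SE = (0.832 - 0.74)/0.020983 = 4.3845
Critical value: z_0.025 = ±1.960
p-value < 0.0001
Decision: reject H₀ at α = 0.05

Answer: z = 4.3845, reject H₀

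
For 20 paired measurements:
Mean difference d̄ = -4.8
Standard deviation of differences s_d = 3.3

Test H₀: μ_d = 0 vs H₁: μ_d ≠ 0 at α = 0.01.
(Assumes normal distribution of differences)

df = n - 1 = 19
SE = s_d/√n = 3.3/√20 = 0.7379
t = d̄/SE = -4.8/0.7379 = -6.5049
Critical value: t_{0.005,19} = ±2.861
p-value < 0.0001
Decision: reject H₀

Answer: t = -6.5049, reject H₀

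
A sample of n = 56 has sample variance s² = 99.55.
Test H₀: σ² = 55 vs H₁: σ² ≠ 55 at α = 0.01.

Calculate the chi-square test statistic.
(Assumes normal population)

df = n - 1 = 55
χ² = (n-1)s²/σ₀² = 55×99.55/55 = 99.5500
Critical values: χ²_{0.995,55} = 31.735, χ²_{0.005,55} = 85.749
Rejection region: χ² < 31.735 or χ² > 85.749
Decision: reject H₀

Answer: χ² = 99.5500, reject H₀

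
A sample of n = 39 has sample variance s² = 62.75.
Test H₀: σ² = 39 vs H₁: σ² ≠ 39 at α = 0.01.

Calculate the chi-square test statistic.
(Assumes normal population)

df = n - 1 = 38
χ² = (n-1)s²/σ₀² = 38×62.75/39 = 61.1410
Critical values: χ²_{0.995,38} = 19.289, χ²_{0.005,38} = 64.181
Rejection region: χ² < 19.289 or χ² > 64.181
Decision: fail to reject H₀

Answer: χ² = 61.1410, fail to reject H₀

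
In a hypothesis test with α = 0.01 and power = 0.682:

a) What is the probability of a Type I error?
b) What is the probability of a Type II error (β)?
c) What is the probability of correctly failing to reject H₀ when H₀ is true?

a) Type I error probability = α = 0.01
b) Power = P(reject H₀ | H₁ true) = 1 - β = 0.682, so Type II error probability = β = 1 - Power = 0.318
c) P(fail to reject H₀ | H₀ true) = 1 - α = 0.99

Answer: a) 0.01, b) 0.318, c) 0.99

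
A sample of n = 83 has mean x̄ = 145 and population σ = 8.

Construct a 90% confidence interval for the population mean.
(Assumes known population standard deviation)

Answer: (143.5555, 146.4445)

Derivation:
Confidence level: 90%, α = 0.1
z_0.05 = 1.645
SE = σ/√n = 8/√83 = 0.8781
Margin of error = 1.645 × 0.8781 = 1.4445
CI: x̄ ± margin = 145 ± 1.4445
CI: (143.5555, 146.4445)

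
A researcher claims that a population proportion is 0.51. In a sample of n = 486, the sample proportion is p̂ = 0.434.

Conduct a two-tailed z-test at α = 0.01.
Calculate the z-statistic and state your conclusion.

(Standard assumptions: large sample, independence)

Answer: z = -3.3516, reject H₀

Derivation:
H₀: p = 0.51, H₁: p ≠ 0.51
Standard error: SE = √(p₀(1-p₀)/n) = √(0.51×0.49/486) = 0.022676
z-statistic: z = (p̂ - p₀)/SE = (0.434 - 0.51)/0.022676 = -3.3516
Critical value: z_0.005 = ±2.576
p-value = 0.0008
Decision: reject H₀ at α = 0.01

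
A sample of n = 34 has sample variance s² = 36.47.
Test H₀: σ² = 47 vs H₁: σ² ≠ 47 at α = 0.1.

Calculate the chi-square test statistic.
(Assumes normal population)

df = n - 1 = 33
χ² = (n-1)s²/σ₀² = 33×36.47/47 = 25.6066
Critical values: χ²_{0.95,33} = 20.867, χ²_{0.05,33} = 47.400
Rejection region: χ² < 20.867 or χ² > 47.400
Decision: fail to reject H₀

Answer: χ² = 25.6066, fail to reject H₀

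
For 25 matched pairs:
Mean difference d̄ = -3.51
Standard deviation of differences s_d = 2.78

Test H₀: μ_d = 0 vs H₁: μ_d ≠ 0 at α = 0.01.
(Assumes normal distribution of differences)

Answer: t = -6.3129, reject H₀

Derivation:
df = n - 1 = 24
SE = s_d/√n = 2.78/√25 = 0.5560
t = d̄/SE = -3.51/0.5560 = -6.3129
Critical value: t_{0.005,24} = ±2.797
p-value < 0.0001
Decision: reject H₀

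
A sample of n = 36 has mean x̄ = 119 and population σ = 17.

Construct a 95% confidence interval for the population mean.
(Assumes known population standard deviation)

Answer: (113.4467, 124.5533)

Derivation:
Confidence level: 95%, α = 0.05
z_0.025 = 1.960
SE = σ/√n = 17/√36 = 2.8333
Margin of error = 1.960 × 2.8333 = 5.5533
CI: x̄ ± margin = 119 ± 5.5533
CI: (113.4467, 124.5533)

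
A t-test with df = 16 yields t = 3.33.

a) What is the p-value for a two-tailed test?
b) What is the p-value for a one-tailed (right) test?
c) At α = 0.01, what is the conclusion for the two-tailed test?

Answer: a) 0.0042, b) 0.0021, c) reject H₀

Derivation:
Using t-distribution with df = 16:
a) Two-tailed: p = 2×P(T > 3.33) = 0.0042
b) One-tailed: p = P(T > 3.33) = 0.0021
c) 0.0042 < 0.01, reject H₀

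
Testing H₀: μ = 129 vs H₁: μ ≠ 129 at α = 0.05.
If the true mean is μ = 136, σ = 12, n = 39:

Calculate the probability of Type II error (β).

Answer: β ≈ 0.0462

Derivation:
SE = σ/√n = 12/√39 = 1.9215
Critical values: μ₀ ± z_0.025×SE = 129 ± 1.960×1.9215
Acceptance region: (125.2339, 132.7661)
Under H₁ (μ = 136): z_high = (132.7661 - 136)/1.9215 = -1.6830, z_low = (125.2339 - 136)/1.9215 = -5.6030
β = P(not reject | H₁) = Φ(-1.6830) - Φ(-5.6030) ≈ 0.0462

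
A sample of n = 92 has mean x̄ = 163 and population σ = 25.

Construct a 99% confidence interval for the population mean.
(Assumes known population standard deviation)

Confidence level: 99%, α = 0.01
z_0.005 = 2.576
SE = σ/√n = 25/√92 = 2.6064
Margin of error = 2.576 × 2.6064 = 6.7141
CI: x̄ ± margin = 163 ± 6.7141
CI: (156.2859, 169.7141)

Answer: (156.2859, 169.7141)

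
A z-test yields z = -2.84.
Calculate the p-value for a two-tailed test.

For z = -2.84:
p = 2×P(Z > |-2.84|) = 2×(1 - Φ(2.84)) = 0.0045

Answer: p-value ≈ 0.0045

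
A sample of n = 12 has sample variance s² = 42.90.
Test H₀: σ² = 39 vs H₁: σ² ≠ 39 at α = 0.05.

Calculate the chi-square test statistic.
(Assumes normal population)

Answer: χ² = 12.1000, fail to reject H₀

Derivation:
df = n - 1 = 11
χ² = (n-1)s²/σ₀² = 11×42.90/39 = 12.1000
Critical values: χ²_{0.975,11} = 3.816, χ²_{0.025,11} = 21.920
Rejection region: χ² < 3.816 or χ² > 21.920
Decision: fail to reject H₀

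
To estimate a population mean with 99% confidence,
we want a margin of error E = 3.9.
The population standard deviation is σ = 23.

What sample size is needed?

z_0.005 = 2.576
n = (z×σ/E)² = (2.576×23/3.9)²
n = 230.7906
Round up: n = 231

Answer: n = 231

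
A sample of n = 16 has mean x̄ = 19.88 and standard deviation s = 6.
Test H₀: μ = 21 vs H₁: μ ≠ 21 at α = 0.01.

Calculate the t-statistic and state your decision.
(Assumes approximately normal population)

df = n - 1 = 15
SE = s/√n = 6/√16 = 1.5000
t = (x̄ - μ₀)/SE = (19.88 - 21)/1.5000 = -0.7467
Critical value: t_{0.005,15} = ±2.947
p-value ≈ 0.4668
Decision: fail to reject H₀

Answer: t = -0.7467, fail to reject H₀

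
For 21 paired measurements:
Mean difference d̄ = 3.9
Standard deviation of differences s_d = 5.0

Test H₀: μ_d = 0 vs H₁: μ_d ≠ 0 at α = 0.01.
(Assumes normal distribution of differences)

df = n - 1 = 20
SE = s_d/√n = 5.0/√21 = 1.0911
t = d̄/SE = 3.9/1.0911 = 3.5744
Critical value: t_{0.005,20} = ±2.845
p-value ≈ 0.0019
Decision: reject H₀

Answer: t = 3.5744, reject H₀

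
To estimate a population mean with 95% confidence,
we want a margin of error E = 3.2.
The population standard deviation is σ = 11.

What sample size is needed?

Answer: n = 46

Derivation:
z_0.025 = 1.960
n = (z×σ/E)² = (1.960×11/3.2)²
n = 45.3939
Round up: n = 46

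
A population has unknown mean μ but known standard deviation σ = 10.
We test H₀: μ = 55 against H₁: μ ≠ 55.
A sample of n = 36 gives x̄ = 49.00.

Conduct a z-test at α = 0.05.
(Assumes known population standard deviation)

Answer: z = -3.5999, reject H₀

Derivation:
Standard error: SE = σ/√n = 10/√36 = 1.6667
z-statistic: z = (x̄ - μ₀)/SE = (49.00 - 55)/1.6667 = -3.5999
Critical value: ±1.960
p-value = 0.0003
Decision: reject H₀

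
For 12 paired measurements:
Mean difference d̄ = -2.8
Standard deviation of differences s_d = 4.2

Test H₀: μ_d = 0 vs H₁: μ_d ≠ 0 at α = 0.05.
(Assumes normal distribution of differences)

df = n - 1 = 11
SE = s_d/√n = 4.2/√12 = 1.2124
t = d̄/SE = -2.8/1.2124 = -2.3095
Critical value: t_{0.025,11} = ±2.201
p-value ≈ 0.0413
Decision: reject H₀

Answer: t = -2.3095, reject H₀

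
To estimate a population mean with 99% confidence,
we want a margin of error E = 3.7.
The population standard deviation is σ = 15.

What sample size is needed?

Answer: n = 110

Derivation:
z_0.005 = 2.576
n = (z×σ/E)² = (2.576×15/3.7)²
n = 109.0613
Round up: n = 110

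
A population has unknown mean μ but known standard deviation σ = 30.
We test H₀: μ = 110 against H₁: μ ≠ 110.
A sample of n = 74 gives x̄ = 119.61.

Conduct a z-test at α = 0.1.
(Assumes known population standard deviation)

Answer: z = 2.7556, reject H₀

Derivation:
Standard error: SE = σ/√n = 30/√74 = 3.4874
z-statistic: z = (x̄ - μ₀)/SE = (119.61 - 110)/3.4874 = 2.7556
Critical value: ±1.645
p-value = 0.0059
Decision: reject H₀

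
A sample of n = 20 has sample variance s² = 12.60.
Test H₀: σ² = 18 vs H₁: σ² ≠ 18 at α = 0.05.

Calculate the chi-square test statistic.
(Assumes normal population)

Answer: χ² = 13.3000, fail to reject H₀

Derivation:
df = n - 1 = 19
χ² = (n-1)s²/σ₀² = 19×12.60/18 = 13.3000
Critical values: χ²_{0.975,19} = 8.907, χ²_{0.025,19} = 32.852
Rejection region: χ² < 8.907 or χ² > 32.852
Decision: fail to reject H₀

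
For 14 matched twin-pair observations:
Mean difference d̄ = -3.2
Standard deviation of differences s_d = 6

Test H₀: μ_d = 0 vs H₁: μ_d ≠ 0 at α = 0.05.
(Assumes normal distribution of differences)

df = n - 1 = 13
SE = s_d/√n = 6/√14 = 1.6036
t = d̄/SE = -3.2/1.6036 = -1.9955
Critical value: t_{0.025,13} = ±2.160
p-value ≈ 0.0674
Decision: fail to reject H₀

Answer: t = -1.9955, fail to reject H₀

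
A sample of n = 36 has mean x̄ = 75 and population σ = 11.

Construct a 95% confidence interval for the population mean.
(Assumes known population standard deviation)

Answer: (71.4067, 78.5933)

Derivation:
Confidence level: 95%, α = 0.05
z_0.025 = 1.960
SE = σ/√n = 11/√36 = 1.8333
Margin of error = 1.960 × 1.8333 = 3.5933
CI: x̄ ± margin = 75 ± 3.5933
CI: (71.4067, 78.5933)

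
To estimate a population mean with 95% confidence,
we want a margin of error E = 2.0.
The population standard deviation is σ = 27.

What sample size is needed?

z_0.025 = 1.960
n = (z×σ/E)² = (1.960×27/2.0)²
n = 700.1316
Round up: n = 701

Answer: n = 701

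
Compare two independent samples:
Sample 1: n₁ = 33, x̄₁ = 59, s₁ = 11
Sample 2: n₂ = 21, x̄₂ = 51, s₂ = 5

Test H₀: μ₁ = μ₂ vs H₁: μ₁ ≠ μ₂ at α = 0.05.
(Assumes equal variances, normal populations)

Pooled variance: s²_p = [32×11² + 20×5²]/(52) = 84.0769
s_p = 9.1693
SE = s_p×√(1/n₁ + 1/n₂) = 9.1693×√(1/33 + 1/21) = 2.5596
t = (x̄₁ - x̄₂)/SE = (59 - 51)/2.5596 = 3.1255
df = 52, t-critical = ±2.007
Decision: reject H₀

Answer: t = 3.1255, reject H₀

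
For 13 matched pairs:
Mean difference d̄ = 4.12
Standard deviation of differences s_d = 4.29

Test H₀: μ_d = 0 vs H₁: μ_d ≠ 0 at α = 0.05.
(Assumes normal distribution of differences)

df = n - 1 = 12
SE = s_d/√n = 4.29/√13 = 1.1898
t = d̄/SE = 4.12/1.1898 = 3.4628
Critical value: t_{0.025,12} = ±2.179
p-value ≈ 0.0047
Decision: reject H₀

Answer: t = 3.4628, reject H₀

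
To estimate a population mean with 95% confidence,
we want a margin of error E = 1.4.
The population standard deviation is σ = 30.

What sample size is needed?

Answer: n = 1764

Derivation:
z_0.025 = 1.960
n = (z×σ/E)² = (1.960×30/1.4)²
n = 1764.0000
Already a whole number: n = 1764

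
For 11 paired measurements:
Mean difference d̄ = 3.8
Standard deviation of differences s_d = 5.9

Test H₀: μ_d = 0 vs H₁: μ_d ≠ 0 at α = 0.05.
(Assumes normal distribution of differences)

Answer: t = 2.1362, fail to reject H₀

Derivation:
df = n - 1 = 10
SE = s_d/√n = 5.9/√11 = 1.7789
t = d̄/SE = 3.8/1.7789 = 2.1362
Critical value: t_{0.025,10} = ±2.228
p-value ≈ 0.0584
Decision: fail to reject H₀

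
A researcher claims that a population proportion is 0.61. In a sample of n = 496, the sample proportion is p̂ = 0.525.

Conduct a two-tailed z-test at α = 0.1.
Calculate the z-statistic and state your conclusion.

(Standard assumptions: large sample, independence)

Answer: z = -3.8811, reject H₀

Derivation:
H₀: p = 0.61, H₁: p ≠ 0.61
Standard error: SE = √(p₀(1-p₀)/n) = √(0.61×0.39/496) = 0.021901
z-statistic: z = (p̂ - p₀)/SE = (0.525 - 0.61)/0.021901 = -3.8811
Critical value: z_0.05 = ±1.645
p-value = 0.0001
Decision: reject H₀ at α = 0.1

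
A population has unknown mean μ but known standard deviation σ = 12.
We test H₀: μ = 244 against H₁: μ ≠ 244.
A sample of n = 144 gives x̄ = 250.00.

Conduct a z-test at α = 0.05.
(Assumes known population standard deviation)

Standard error: SE = σ/√n = 12/√144 = 1.0000
z-statistic: z = (x̄ - μ₀)/SE = (250.00 - 244)/1.0000 = 6.0000
Critical value: ±1.960
p-value < 0.0001
Decision: reject H₀

Answer: z = 6.0000, reject H₀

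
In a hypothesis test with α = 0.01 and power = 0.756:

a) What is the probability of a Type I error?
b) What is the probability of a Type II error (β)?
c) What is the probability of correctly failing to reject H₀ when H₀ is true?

a) Type I error probability = α = 0.01
b) Power = P(reject H₀ | H₁ true) = 1 - β = 0.756, so Type II error probability = β = 1 - Power = 0.244
c) P(fail to reject H₀ | H₀ true) = 1 - α = 0.99

Answer: a) 0.01, b) 0.244, c) 0.99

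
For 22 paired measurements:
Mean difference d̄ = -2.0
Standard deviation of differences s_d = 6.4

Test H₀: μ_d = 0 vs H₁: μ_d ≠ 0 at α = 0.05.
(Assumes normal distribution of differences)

df = n - 1 = 21
SE = s_d/√n = 6.4/√22 = 1.3645
t = d̄/SE = -2.0/1.3645 = -1.4657
Critical value: t_{0.025,21} = ±2.080
p-value ≈ 0.1575
Decision: fail to reject H₀

Answer: t = -1.4657, fail to reject H₀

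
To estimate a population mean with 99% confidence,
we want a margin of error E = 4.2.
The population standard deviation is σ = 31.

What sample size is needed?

z_0.005 = 2.576
n = (z×σ/E)² = (2.576×31/4.2)²
n = 361.5068
Round up: n = 362

Answer: n = 362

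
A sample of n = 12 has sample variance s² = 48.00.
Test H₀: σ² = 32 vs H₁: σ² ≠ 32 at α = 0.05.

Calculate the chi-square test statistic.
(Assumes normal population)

df = n - 1 = 11
χ² = (n-1)s²/σ₀² = 11×48.00/32 = 16.5000
Critical values: χ²_{0.975,11} = 3.816, χ²_{0.025,11} = 21.920
Rejection region: χ² < 3.816 or χ² > 21.920
Decision: fail to reject H₀

Answer: χ² = 16.5000, fail to reject H₀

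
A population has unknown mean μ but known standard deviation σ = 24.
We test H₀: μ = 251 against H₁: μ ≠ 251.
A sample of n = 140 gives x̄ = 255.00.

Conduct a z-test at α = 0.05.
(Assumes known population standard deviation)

Answer: z = 1.9720, reject H₀

Derivation:
Standard error: SE = σ/√n = 24/√140 = 2.0284
z-statistic: z = (x̄ - μ₀)/SE = (255.00 - 251)/2.0284 = 1.9720
Critical value: ±1.960
p-value = 0.0486
Decision: reject H₀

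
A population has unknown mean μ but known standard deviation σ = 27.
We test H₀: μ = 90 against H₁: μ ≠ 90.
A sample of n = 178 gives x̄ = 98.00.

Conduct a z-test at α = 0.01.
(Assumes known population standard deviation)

Answer: z = 3.9532, reject H₀

Derivation:
Standard error: SE = σ/√n = 27/√178 = 2.0237
z-statistic: z = (x̄ - μ₀)/SE = (98.00 - 90)/2.0237 = 3.9532
Critical value: ±2.576
p-value = 0.0001
Decision: reject H₀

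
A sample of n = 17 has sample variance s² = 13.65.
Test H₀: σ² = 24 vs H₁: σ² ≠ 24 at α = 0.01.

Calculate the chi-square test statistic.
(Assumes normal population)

Answer: χ² = 9.1000, fail to reject H₀

Derivation:
df = n - 1 = 16
χ² = (n-1)s²/σ₀² = 16×13.65/24 = 9.1000
Critical values: χ²_{0.995,16} = 5.142, χ²_{0.005,16} = 34.267
Rejection region: χ² < 5.142 or χ² > 34.267
Decision: fail to reject H₀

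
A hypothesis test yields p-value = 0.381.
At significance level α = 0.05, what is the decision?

Compare p-value to α:
0.381 ≥ 0.05
Decision: fail to reject H₀

Answer: fail to reject H₀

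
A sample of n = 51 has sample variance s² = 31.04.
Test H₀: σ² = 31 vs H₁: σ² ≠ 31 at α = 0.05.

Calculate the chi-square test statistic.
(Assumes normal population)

df = n - 1 = 50
χ² = (n-1)s²/σ₀² = 50×31.04/31 = 50.0645
Critical values: χ²_{0.975,50} = 32.357, χ²_{0.025,50} = 71.420
Rejection region: χ² < 32.357 or χ² > 71.420
Decision: fail to reject H₀

Answer: χ² = 50.0645, fail to reject H₀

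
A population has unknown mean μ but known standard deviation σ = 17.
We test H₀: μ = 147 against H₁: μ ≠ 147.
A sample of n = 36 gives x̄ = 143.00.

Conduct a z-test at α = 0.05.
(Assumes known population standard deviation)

Answer: z = -1.4118, fail to reject H₀

Derivation:
Standard error: SE = σ/√n = 17/√36 = 2.8333
z-statistic: z = (x̄ - μ₀)/SE = (143.00 - 147)/2.8333 = -1.4118
Critical value: ±1.960
p-value = 0.1580
Decision: fail to reject H₀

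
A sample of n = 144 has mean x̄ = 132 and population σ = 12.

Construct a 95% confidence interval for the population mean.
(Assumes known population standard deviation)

Answer: (130.0400, 133.9600)

Derivation:
Confidence level: 95%, α = 0.05
z_0.025 = 1.960
SE = σ/√n = 12/√144 = 1.0000
Margin of error = 1.960 × 1.0000 = 1.9600
CI: x̄ ± margin = 132 ± 1.9600
CI: (130.0400, 133.9600)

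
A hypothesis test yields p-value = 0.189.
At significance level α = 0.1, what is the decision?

Answer: fail to reject H₀

Derivation:
Compare p-value to α:
0.189 ≥ 0.1
Decision: fail to reject H₀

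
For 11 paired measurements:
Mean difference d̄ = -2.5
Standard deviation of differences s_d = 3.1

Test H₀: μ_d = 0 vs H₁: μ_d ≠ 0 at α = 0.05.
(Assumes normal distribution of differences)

df = n - 1 = 10
SE = s_d/√n = 3.1/√11 = 0.9347
t = d̄/SE = -2.5/0.9347 = -2.6747
Critical value: t_{0.025,10} = ±2.228
p-value ≈ 0.0233
Decision: reject H₀

Answer: t = -2.6747, reject H₀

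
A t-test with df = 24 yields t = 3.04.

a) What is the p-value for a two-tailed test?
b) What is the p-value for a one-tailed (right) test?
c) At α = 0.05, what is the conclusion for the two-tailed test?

Answer: a) 0.0056, b) 0.0028, c) reject H₀

Derivation:
Using t-distribution with df = 24:
a) Two-tailed: p = 2×P(T > 3.04) = 0.0056
b) One-tailed: p = P(T > 3.04) = 0.0028
c) 0.0056 < 0.05, reject H₀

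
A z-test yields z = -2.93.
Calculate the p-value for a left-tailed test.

Answer: p-value ≈ 0.0017

Derivation:
For z = -2.93:
p = P(Z < -2.93) = Φ(-2.93) = 0.0017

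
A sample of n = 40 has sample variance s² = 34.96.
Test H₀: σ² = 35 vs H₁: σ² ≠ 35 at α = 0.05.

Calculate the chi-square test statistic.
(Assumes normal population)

df = n - 1 = 39
χ² = (n-1)s²/σ₀² = 39×34.96/35 = 38.9554
Critical values: χ²_{0.975,39} = 23.654, χ²_{0.025,39} = 58.120
Rejection region: χ² < 23.654 or χ² > 58.120
Decision: fail to reject H₀

Answer: χ² = 38.9554, fail to reject H₀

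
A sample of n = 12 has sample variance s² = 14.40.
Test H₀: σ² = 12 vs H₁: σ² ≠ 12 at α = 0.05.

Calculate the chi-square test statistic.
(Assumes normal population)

df = n - 1 = 11
χ² = (n-1)s²/σ₀² = 11×14.40/12 = 13.2000
Critical values: χ²_{0.975,11} = 3.816, χ²_{0.025,11} = 21.920
Rejection region: χ² < 3.816 or χ² > 21.920
Decision: fail to reject H₀

Answer: χ² = 13.2000, fail to reject H₀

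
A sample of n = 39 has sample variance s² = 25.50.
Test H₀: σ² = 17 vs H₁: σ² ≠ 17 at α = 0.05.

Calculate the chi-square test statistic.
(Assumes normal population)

df = n - 1 = 38
χ² = (n-1)s²/σ₀² = 38×25.50/17 = 57.0000
Critical values: χ²_{0.975,38} = 22.878, χ²_{0.025,38} = 56.896
Rejection region: χ² < 22.878 or χ² > 56.896
Decision: reject H₀

Answer: χ² = 57.0000, reject H₀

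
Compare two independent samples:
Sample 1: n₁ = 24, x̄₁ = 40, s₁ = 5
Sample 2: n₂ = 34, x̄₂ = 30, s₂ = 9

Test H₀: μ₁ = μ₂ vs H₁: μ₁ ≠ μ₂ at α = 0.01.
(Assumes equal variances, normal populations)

Answer: t = 4.9251, reject H₀

Derivation:
Pooled variance: s²_p = [23×5² + 33×9²]/(56) = 58.0000
s_p = 7.6158
SE = s_p×√(1/n₁ + 1/n₂) = 7.6158×√(1/24 + 1/34) = 2.0304
t = (x̄₁ - x̄₂)/SE = (40 - 30)/2.0304 = 4.9251
df = 56, t-critical = ±2.667
Decision: reject H₀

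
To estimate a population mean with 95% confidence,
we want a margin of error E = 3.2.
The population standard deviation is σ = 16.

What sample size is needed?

Answer: n = 97

Derivation:
z_0.025 = 1.960
n = (z×σ/E)² = (1.960×16/3.2)²
n = 96.0400
Round up: n = 97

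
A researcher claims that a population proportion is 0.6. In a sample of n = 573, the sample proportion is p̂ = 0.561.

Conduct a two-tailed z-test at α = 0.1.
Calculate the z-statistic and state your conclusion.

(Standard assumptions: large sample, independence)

Answer: z = -1.9056, reject H₀

Derivation:
H₀: p = 0.6, H₁: p ≠ 0.6
Standard error: SE = √(p₀(1-p₀)/n) = √(0.6×0.4/573) = 0.020466
z-statistic: z = (p̂ - p₀)/SE = (0.561 - 0.6)/0.020466 = -1.9056
Critical value: z_0.05 = ±1.645
p-value = 0.0567
Decision: reject H₀ at α = 0.1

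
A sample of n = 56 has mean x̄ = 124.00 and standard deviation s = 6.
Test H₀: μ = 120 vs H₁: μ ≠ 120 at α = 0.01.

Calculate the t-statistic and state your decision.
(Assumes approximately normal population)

df = n - 1 = 55
SE = s/√n = 6/√56 = 0.8018
t = (x̄ - μ₀)/SE = (124.00 - 120)/0.8018 = 4.9888
Critical value: t_{0.005,55} = ±2.668
p-value < 0.0001
Decision: reject H₀

Answer: t = 4.9888, reject H₀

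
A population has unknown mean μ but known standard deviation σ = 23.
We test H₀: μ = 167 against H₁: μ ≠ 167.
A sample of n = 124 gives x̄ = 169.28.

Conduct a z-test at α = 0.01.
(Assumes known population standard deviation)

Standard error: SE = σ/√n = 23/√124 = 2.0655
z-statistic: z = (x̄ - μ₀)/SE = (169.28 - 167)/2.0655 = 1.1038
Critical value: ±2.576
p-value = 0.2697
Decision: fail to reject H₀

Answer: z = 1.1038, fail to reject H₀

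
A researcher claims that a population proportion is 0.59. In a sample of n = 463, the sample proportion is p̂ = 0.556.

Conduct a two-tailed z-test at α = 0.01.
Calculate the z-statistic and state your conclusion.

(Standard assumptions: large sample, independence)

H₀: p = 0.59, H₁: p ≠ 0.59
Standard error: SE = √(p₀(1-p₀)/n) = √(0.59×0.41/463) = 0.022857
z-statistic: z = (p̂ - p₀)/SE = (0.556 - 0.59)/0.022857 = -1.4875
Critical value: z_0.005 = ±2.576
p-value = 0.1369
Decision: fail to reject H₀ at α = 0.01

Answer: z = -1.4875, fail to reject H₀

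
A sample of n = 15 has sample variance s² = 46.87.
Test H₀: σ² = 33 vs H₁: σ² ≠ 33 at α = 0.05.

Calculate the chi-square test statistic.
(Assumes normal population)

df = n - 1 = 14
χ² = (n-1)s²/σ₀² = 14×46.87/33 = 19.8842
Critical values: χ²_{0.975,14} = 5.629, χ²_{0.025,14} = 26.119
Rejection region: χ² < 5.629 or χ² > 26.119
Decision: fail to reject H₀

Answer: χ² = 19.8842, fail to reject H₀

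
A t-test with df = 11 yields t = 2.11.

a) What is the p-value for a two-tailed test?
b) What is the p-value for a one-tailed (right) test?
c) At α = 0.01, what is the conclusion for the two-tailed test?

Using t-distribution with df = 11:
a) Two-tailed: p = 2×P(T > 2.11) = 0.0586
b) One-tailed: p = P(T > 2.11) = 0.0293
c) 0.0586 ≥ 0.01, fail to reject H₀

Answer: a) 0.0586, b) 0.0293, c) fail to reject H₀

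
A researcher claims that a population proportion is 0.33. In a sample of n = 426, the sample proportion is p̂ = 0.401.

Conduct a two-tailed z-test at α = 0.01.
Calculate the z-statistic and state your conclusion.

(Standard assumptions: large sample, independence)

Answer: z = 3.1165, reject H₀

Derivation:
H₀: p = 0.33, H₁: p ≠ 0.33
Standard error: SE = √(p₀(1-p₀)/n) = √(0.33×0.67/426) = 0.022782
z-statistic: z = (p̂ - p₀)/SE = (0.401 - 0.33)/0.022782 = 3.1165
Critical value: z_0.005 = ±2.576
p-value = 0.0018
Decision: reject H₀ at α = 0.01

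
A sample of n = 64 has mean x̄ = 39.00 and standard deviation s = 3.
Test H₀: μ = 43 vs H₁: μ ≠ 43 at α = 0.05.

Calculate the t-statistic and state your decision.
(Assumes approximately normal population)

Answer: t = -10.6667, reject H₀

Derivation:
df = n - 1 = 63
SE = s/√n = 3/√64 = 0.3750
t = (x̄ - μ₀)/SE = (39.00 - 43)/0.3750 = -10.6667
Critical value: t_{0.025,63} = ±1.998
p-value < 0.0001
Decision: reject H₀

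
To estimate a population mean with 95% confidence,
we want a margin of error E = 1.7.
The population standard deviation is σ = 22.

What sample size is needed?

z_0.025 = 1.960
n = (z×σ/E)² = (1.960×22/1.7)²
n = 643.3683
Round up: n = 644

Answer: n = 644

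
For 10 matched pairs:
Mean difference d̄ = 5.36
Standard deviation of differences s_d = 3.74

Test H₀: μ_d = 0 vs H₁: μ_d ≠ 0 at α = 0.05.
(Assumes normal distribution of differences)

df = n - 1 = 9
SE = s_d/√n = 3.74/√10 = 1.1827
t = d̄/SE = 5.36/1.1827 = 4.5320
Critical value: t_{0.025,9} = ±2.262
p-value ≈ 0.0014
Decision: reject H₀

Answer: t = 4.5320, reject H₀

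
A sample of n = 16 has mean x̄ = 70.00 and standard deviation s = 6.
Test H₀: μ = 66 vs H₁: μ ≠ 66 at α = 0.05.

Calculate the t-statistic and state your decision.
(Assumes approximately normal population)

df = n - 1 = 15
SE = s/√n = 6/√16 = 1.5000
t = (x̄ - μ₀)/SE = (70.00 - 66)/1.5000 = 2.6667
Critical value: t_{0.025,15} = ±2.131
p-value ≈ 0.0176
Decision: reject H₀

Answer: t = 2.6667, reject H₀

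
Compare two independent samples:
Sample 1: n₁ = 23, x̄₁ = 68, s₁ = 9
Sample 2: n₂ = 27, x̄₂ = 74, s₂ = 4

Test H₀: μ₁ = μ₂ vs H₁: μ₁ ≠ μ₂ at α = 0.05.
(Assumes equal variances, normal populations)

Answer: t = -3.1247, reject H₀

Derivation:
Pooled variance: s²_p = [22×9² + 26×4²]/(48) = 45.7917
s_p = 6.7670
SE = s_p×√(1/n₁ + 1/n₂) = 6.7670×√(1/23 + 1/27) = 1.9202
t = (x̄₁ - x̄₂)/SE = (68 - 74)/1.9202 = -3.1247
df = 48, t-critical = ±2.011
Decision: reject H₀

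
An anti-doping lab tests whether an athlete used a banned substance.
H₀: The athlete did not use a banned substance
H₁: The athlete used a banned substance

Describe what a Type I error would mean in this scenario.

Type I error: rejecting H₀ when it is actually true (false positive).
Type II error: failing to reject H₀ when H₁ is actually true (false negative).

Answer: Falsely accusing a clean athlete of doping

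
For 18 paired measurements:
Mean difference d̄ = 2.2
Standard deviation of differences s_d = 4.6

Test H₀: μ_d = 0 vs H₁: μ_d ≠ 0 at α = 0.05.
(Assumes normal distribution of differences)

df = n - 1 = 17
SE = s_d/√n = 4.6/√18 = 1.0842
t = d̄/SE = 2.2/1.0842 = 2.0291
Critical value: t_{0.025,17} = ±2.110
p-value ≈ 0.0584
Decision: fail to reject H₀

Answer: t = 2.0291, fail to reject H₀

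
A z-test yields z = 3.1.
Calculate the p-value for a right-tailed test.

Answer: p-value ≈ 0.0010

Derivation:
For z = 3.1:
p = P(Z > 3.1) = 1 - Φ(3.1) = 0.0010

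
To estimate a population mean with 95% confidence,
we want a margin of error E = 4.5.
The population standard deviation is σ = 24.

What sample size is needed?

Answer: n = 110

Derivation:
z_0.025 = 1.960
n = (z×σ/E)² = (1.960×24/4.5)²
n = 109.2722
Round up: n = 110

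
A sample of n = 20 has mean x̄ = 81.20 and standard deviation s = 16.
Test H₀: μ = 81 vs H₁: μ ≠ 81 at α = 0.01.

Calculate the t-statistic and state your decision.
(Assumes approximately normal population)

Answer: t = 0.0559, fail to reject H₀

Derivation:
df = n - 1 = 19
SE = s/√n = 16/√20 = 3.5777
t = (x̄ - μ₀)/SE = (81.20 - 81)/3.5777 = 0.0559
Critical value: t_{0.005,19} = ±2.861
p-value ≈ 0.9560
Decision: fail to reject H₀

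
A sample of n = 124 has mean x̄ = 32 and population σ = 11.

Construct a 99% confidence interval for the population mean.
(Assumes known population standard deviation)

Answer: (29.4554, 34.5446)

Derivation:
Confidence level: 99%, α = 0.01
z_0.005 = 2.576
SE = σ/√n = 11/√124 = 0.9878
Margin of error = 2.576 × 0.9878 = 2.5446
CI: x̄ ± margin = 32 ± 2.5446
CI: (29.4554, 34.5446)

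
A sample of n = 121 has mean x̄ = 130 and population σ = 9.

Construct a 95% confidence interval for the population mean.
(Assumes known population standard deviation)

Confidence level: 95%, α = 0.05
z_0.025 = 1.960
SE = σ/√n = 9/√121 = 0.8182
Margin of error = 1.960 × 0.8182 = 1.6037
CI: x̄ ± margin = 130 ± 1.6037
CI: (128.3963, 131.6037)

Answer: (128.3963, 131.6037)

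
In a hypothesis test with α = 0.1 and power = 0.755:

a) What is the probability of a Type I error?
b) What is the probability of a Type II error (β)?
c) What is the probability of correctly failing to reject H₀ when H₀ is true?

a) Type I error probability = α = 0.1
b) Power = P(reject H₀ | H₁ true) = 1 - β = 0.755, so Type II error probability = β = 1 - Power = 0.245
c) P(fail to reject H₀ | H₀ true) = 1 - α = 0.9

Answer: a) 0.1, b) 0.245, c) 0.9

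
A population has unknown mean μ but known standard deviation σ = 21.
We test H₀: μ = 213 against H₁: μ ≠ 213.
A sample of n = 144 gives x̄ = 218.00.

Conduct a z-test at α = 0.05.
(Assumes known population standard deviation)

Standard error: SE = σ/√n = 21/√144 = 1.7500
z-statistic: z = (x̄ - μ₀)/SE = (218.00 - 213)/1.7500 = 2.8571
Critical value: ±1.960
p-value = 0.0043
Decision: reject H₀

Answer: z = 2.8571, reject H₀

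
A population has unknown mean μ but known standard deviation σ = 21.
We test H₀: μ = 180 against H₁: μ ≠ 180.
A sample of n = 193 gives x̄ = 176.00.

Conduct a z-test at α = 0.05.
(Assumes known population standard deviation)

Standard error: SE = σ/√n = 21/√193 = 1.5116
z-statistic: z = (x̄ - μ₀)/SE = (176.00 - 180)/1.5116 = -2.6462
Critical value: ±1.960
p-value = 0.0081
Decision: reject H₀

Answer: z = -2.6462, reject H₀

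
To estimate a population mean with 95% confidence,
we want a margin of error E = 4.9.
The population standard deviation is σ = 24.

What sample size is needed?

z_0.025 = 1.960
n = (z×σ/E)² = (1.960×24/4.9)²
n = 92.1600
Round up: n = 93

Answer: n = 93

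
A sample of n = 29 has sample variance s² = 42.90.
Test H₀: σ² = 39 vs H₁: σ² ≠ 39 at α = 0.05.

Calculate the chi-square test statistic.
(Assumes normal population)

df = n - 1 = 28
χ² = (n-1)s²/σ₀² = 28×42.90/39 = 30.8000
Critical values: χ²_{0.975,28} = 15.308, χ²_{0.025,28} = 44.461
Rejection region: χ² < 15.308 or χ² > 44.461
Decision: fail to reject H₀

Answer: χ² = 30.8000, fail to reject H₀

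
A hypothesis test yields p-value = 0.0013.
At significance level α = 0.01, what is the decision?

Answer: reject H₀

Derivation:
Compare p-value to α:
0.0013 < 0.01
Decision: reject H₀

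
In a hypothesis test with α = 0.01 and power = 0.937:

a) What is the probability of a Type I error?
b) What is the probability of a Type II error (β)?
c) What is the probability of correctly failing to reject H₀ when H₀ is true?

Answer: a) 0.01, b) 0.063, c) 0.99

Derivation:
a) Type I error probability = α = 0.01
b) Power = P(reject H₀ | H₁ true) = 1 - β = 0.937, so Type II error probability = β = 1 - Power = 0.063
c) P(fail to reject H₀ | H₀ true) = 1 - α = 0.99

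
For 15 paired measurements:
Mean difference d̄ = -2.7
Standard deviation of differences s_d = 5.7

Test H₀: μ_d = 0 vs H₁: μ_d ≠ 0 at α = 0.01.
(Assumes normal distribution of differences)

df = n - 1 = 14
SE = s_d/√n = 5.7/√15 = 1.4717
t = d̄/SE = -2.7/1.4717 = -1.8346
Critical value: t_{0.005,14} = ±2.977
p-value ≈ 0.0879
Decision: fail to reject H₀

Answer: t = -1.8346, fail to reject H₀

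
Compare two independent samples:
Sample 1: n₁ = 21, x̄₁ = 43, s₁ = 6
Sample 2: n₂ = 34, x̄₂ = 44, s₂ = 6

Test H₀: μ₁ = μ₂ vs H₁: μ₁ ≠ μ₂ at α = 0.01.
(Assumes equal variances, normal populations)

Pooled variance: s²_p = [20×6² + 33×6²]/(53) = 36.0000
s_p = 6.0000
SE = s_p×√(1/n₁ + 1/n₂) = 6.0000×√(1/21 + 1/34) = 1.6653
t = (x̄₁ - x̄₂)/SE = (43 - 44)/1.6653 = -0.6005
df = 53, t-critical = ±2.672
Decision: fail to reject H₀

Answer: t = -0.6005, fail to reject H₀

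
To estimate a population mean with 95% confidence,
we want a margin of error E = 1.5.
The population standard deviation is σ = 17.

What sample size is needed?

Answer: n = 494

Derivation:
z_0.025 = 1.960
n = (z×σ/E)² = (1.960×17/1.5)²
n = 493.4322
Round up: n = 494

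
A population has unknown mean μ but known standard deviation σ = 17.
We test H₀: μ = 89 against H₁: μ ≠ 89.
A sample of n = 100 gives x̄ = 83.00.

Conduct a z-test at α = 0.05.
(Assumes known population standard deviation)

Answer: z = -3.5294, reject H₀

Derivation:
Standard error: SE = σ/√n = 17/√100 = 1.7000
z-statistic: z = (x̄ - μ₀)/SE = (83.00 - 89)/1.7000 = -3.5294
Critical value: ±1.960
p-value = 0.0004
Decision: reject H₀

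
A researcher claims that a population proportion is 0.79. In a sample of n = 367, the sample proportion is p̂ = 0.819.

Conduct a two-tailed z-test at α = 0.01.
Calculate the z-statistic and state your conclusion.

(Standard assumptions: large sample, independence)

Answer: z = 1.3640, fail to reject H₀

Derivation:
H₀: p = 0.79, H₁: p ≠ 0.79
Standard error: SE = √(p₀(1-p₀)/n) = √(0.79×0.21/367) = 0.021261
z-statistic: z = (p̂ - p₀)/SE = (0.819 - 0.79)/0.021261 = 1.3640
Critical value: z_0.005 = ±2.576
p-value = 0.1726
Decision: fail to reject H₀ at α = 0.01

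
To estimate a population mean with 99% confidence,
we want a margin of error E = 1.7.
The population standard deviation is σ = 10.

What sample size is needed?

Answer: n = 230

Derivation:
z_0.005 = 2.576
n = (z×σ/E)² = (2.576×10/1.7)²
n = 229.6116
Round up: n = 230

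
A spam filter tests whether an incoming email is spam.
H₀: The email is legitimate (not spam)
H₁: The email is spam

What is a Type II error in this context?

Answer: Letting a spam email through to the inbox

Derivation:
Type I error (α): Rejecting H₀ when H₀ is true
Type II error (β): Failing to reject H₀ when H₁ is true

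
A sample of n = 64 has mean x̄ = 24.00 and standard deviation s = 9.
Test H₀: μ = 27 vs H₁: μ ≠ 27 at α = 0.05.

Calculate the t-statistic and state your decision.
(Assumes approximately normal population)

df = n - 1 = 63
SE = s/√n = 9/√64 = 1.1250
t = (x̄ - μ₀)/SE = (24.00 - 27)/1.1250 = -2.6667
Critical value: t_{0.025,63} = ±1.998
p-value ≈ 0.0097
Decision: reject H₀

Answer: t = -2.6667, reject H₀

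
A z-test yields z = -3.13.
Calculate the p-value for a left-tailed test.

For z = -3.13:
p = P(Z < -3.13) = Φ(-3.13) = 0.0009

Answer: p-value ≈ 0.0009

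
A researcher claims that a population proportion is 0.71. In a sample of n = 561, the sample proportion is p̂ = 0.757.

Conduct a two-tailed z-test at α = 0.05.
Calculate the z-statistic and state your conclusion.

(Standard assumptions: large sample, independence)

H₀: p = 0.71, H₁: p ≠ 0.71
Standard error: SE = √(p₀(1-p₀)/n) = √(0.71×0.29/561) = 0.019158
z-statistic: z = (p̂ - p₀)/SE = (0.757 - 0.71)/0.019158 = 2.4533
Critical value: z_0.025 = ±1.960
p-value = 0.0142
Decision: reject H₀ at α = 0.05

Answer: z = 2.4533, reject H₀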